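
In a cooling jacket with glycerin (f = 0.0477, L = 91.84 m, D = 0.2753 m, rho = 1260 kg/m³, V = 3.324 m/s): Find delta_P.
Formula: \Delta P = f \frac{L}{D} \frac{\rho V^2}{2}
delta_P = 0.0477·(91.84/0.2753)·0.5·1260·3.324²/1000 = 110.8 kPa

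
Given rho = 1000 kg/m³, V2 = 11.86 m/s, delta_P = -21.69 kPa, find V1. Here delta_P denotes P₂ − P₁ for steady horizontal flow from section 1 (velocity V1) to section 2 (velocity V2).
Formula: \Delta P = \frac{1}{2} \rho (V_1^2 - V_2^2)
Substituting knowns: -21.69 = 0.5·1000·(V1² − 11.86²)/1000
Solving for V1: V1 = √(11.86² + 2·(-21.69·1000)/1000) = 9.863 m/s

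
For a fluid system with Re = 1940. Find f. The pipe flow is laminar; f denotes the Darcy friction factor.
Formula: f = \frac{64}{Re}
f = 64/1940 = 0.03299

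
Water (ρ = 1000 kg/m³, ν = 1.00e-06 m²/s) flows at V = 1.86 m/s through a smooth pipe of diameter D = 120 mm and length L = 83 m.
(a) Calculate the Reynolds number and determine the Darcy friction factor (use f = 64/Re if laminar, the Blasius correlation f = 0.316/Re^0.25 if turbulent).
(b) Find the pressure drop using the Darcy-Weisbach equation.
(a) Re = V·D/ν = 1.86·0.12/1.00e-06 = 223200 → turbulent (Re > 4000); f = 0.316/Re^0.25 = 0.316/223200^0.25 = 0.014538 (Blasius is strictly valid for Re ≲ 1e5; used here as the smooth-pipe estimate the problem specifies)
(b) Darcy-Weisbach: ΔP = f·(L/D)·½ρV²/1000 = 0.014538·(83/0.120)·½·1000·1.86²/1000 = 17.39 kPa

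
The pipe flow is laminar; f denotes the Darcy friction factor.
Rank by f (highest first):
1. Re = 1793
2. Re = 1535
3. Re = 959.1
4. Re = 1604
Case 1: f = 0.03569
Case 2: f = 0.04169
Case 3: f = 0.06673
Case 4: f = 0.0399
Ranking (highest first): 3, 2, 4, 1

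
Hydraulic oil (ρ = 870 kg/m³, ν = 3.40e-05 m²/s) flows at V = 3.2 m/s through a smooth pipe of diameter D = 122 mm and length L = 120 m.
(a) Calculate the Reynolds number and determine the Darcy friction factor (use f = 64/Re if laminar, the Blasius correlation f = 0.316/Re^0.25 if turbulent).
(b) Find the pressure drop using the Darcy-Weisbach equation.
(a) Re = V·D/ν = 3.2·0.122/3.40e-05 = 11482 → turbulent (Re > 4000); f = 0.316/Re^0.25 = 0.316/11482^0.25 = 0.030527
(b) Darcy-Weisbach: ΔP = f·(L/D)·½ρV²/1000 = 0.030527·(120/0.122)·½·870·3.2²/1000 = 133.8 kPa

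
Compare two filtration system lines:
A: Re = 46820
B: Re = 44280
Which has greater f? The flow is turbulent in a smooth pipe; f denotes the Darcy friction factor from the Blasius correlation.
f(A) = 0.02148, f(B) = 0.02178. Answer: B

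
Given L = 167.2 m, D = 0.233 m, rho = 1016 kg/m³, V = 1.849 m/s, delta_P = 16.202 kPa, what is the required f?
Formula: \Delta P = f \frac{L}{D} \frac{\rho V^2}{2}
Substituting knowns: 16.202 = f·(167.2/0.233)·0.5·1016·1.849²/1000
Solving for f: f = (16.202·1000)/((167.2/0.233)·0.5·1016·1.849²) = 0.013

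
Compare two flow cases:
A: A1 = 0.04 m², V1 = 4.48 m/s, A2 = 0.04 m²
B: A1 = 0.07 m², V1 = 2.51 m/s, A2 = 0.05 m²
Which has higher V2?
V2(A) = 4.48 m/s, V2(B) = 3.514 m/s. Answer: A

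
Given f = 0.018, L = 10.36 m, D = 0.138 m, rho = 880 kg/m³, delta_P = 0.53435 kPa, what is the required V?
Formula: \Delta P = f \frac{L}{D} \frac{\rho V^2}{2}
Substituting knowns: 0.53435 = 0.018·(10.36/0.138)·0.5·880·V²/1000
Solving for V: V = √((0.53435·1000)/(0.018·(10.36/0.138)·0.5·880)) = 0.948 m/s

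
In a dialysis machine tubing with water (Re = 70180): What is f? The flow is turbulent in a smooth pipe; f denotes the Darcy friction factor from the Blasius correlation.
Formula: f = \frac{0.316}{Re^{0.25}}
f = 0.316/70180^0.25 = 0.01941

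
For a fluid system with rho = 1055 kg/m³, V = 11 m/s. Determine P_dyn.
Formula: P_{dyn} = \frac{1}{2} \rho V^2
P_dyn = 0.5·1055·11²/1000 = 63.83 kPa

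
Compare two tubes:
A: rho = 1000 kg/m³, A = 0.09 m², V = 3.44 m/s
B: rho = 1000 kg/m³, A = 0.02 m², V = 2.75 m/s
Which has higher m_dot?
m_dot(A) = 309.6 kg/s, m_dot(B) = 55 kg/s. Answer: A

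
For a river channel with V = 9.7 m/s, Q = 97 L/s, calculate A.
Formula: Q = A V
Substituting knowns: 97 = A·9.7·1000
Solving for A: A = (97/1000)/9.7 = 0.01 m²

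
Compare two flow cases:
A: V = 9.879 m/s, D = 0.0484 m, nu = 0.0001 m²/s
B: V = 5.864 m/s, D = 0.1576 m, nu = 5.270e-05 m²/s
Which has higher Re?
Re(A) = 4781, Re(B) = 17536. Answer: B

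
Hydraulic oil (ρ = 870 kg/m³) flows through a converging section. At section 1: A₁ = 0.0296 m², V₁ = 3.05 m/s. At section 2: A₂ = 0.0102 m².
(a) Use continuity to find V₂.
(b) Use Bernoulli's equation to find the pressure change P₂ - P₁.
(a) Continuity: A₁V₁=A₂V₂ -> V₂=A₁V₁/A₂=0.0296*3.05/0.0102=8.85 m/s
(b) Bernoulli: P₂-P₁=0.5*rho*(V₁^2-V₂^2)/1000=0.5*870*(3.05^2-8.85^2)/1000=-30.02 kPa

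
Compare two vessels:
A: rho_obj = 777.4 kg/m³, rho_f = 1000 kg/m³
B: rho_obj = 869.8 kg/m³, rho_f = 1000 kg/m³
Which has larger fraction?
fraction(A) = 0.7774, fraction(B) = 0.8698. Answer: B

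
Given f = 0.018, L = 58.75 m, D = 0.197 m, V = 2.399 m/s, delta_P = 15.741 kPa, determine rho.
Formula: \Delta P = f \frac{L}{D} \frac{\rho V^2}{2}
Substituting knowns: 15.741 = 0.018·(58.75/0.197)·0.5·rho·2.399²/1000
Solving for rho: rho = (15.741·1000)/(0.018·(58.75/0.197)·0.5·2.399²) = 1019 kg/m³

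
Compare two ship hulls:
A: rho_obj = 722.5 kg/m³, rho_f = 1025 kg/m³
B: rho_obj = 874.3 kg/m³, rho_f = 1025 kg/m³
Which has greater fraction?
fraction(A) = 0.7049, fraction(B) = 0.853. Answer: B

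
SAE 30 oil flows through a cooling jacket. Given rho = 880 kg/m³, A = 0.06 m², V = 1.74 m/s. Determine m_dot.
Formula: \dot{m} = \rho A V
m_dot = 880·0.06·1.74 = 91.87 kg/s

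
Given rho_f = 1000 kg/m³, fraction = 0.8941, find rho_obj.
Formula: f_{sub} = \frac{\rho_{obj}}{\rho_f}
Substituting knowns: 0.8941 = rho_obj/1000
Solving for rho_obj: rho_obj = 0.8941·1000 = 894.1 kg/m³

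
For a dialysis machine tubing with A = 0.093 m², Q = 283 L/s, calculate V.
Formula: Q = A V
Substituting knowns: 283 = 0.093·V·1000
Solving for V: V = (283/1000)/0.093 = 3.043 m/s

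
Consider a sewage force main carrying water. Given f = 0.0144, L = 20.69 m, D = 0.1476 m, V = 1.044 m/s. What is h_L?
Formula: h_L = f \frac{L}{D} \frac{V^2}{2g}
h_L = 0.0144·(20.69/0.1476)·1.044²/(2·9.81) = 0.1121 m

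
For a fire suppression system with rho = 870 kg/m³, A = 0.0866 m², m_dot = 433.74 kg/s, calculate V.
Formula: \dot{m} = \rho A V
Substituting knowns: 433.74 = 870·0.0866·V
Solving for V: V = 433.74/(870·0.0866) = 5.757 m/s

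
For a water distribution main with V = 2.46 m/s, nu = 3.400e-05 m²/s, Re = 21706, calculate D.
Formula: Re = \frac{V D}{\nu}
Substituting knowns: 21706 = 2.46·D/3.400e-05
Solving for D: D = 21706·3.400e-05/2.46 = 0.3 m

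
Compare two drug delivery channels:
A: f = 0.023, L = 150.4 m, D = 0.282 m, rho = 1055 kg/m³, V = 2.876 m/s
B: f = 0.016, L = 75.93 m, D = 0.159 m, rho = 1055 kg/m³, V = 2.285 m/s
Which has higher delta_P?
delta_P(A) = 53.52 kPa, delta_P(B) = 21.04 kPa. Answer: A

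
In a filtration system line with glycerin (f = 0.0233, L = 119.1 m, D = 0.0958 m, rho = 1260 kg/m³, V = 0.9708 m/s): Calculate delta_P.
Formula: \Delta P = f \frac{L}{D} \frac{\rho V^2}{2}
delta_P = 0.0233·(119.1/0.0958)·0.5·1260·0.9708²/1000 = 17.2 kPa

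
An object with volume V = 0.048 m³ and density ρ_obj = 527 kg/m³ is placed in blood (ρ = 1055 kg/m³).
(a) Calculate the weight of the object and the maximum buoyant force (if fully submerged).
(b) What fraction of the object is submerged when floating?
(a) W=rho_obj*g*V=527*9.81*0.048=248.2 N; F_B(max)=rho*g*V=1055*9.81*0.048=496.8 N
(b) Floating fraction=rho_obj/rho=527/1055=0.500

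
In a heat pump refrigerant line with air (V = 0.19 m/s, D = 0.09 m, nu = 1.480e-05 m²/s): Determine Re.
Formula: Re = \frac{V D}{\nu}
Re = 0.19·0.09/1.480e-05 = 1155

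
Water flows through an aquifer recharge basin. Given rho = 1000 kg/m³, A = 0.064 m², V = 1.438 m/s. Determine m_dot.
Formula: \dot{m} = \rho A V
m_dot = 1000·0.064·1.438 = 92.03 kg/s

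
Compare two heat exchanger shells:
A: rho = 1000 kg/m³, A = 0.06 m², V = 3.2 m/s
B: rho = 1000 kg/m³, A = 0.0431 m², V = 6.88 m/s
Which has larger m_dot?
m_dot(A) = 192 kg/s, m_dot(B) = 296.5 kg/s. Answer: B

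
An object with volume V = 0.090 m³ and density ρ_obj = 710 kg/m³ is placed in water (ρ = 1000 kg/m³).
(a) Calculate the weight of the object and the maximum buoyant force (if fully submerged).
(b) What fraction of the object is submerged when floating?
(a) W=rho_obj*g*V=710*9.81*0.090=626.9 N; F_B(max)=rho*g*V=1000*9.81*0.090=882.9 N
(b) Floating fraction=rho_obj/rho=710/1000=0.710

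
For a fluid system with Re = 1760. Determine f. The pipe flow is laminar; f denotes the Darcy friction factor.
Formula: f = \frac{64}{Re}
f = 64/1760 = 0.03636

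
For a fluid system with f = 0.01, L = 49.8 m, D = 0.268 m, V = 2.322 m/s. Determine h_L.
Formula: h_L = f \frac{L}{D} \frac{V^2}{2g}
h_L = 0.01·(49.8/0.268)·2.322²/(2·9.81) = 0.5106 m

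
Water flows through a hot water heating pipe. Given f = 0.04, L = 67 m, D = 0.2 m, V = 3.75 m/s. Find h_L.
Formula: h_L = f \frac{L}{D} \frac{V^2}{2g}
h_L = 0.04·(67/0.2)·3.75²/(2·9.81) = 9.604 m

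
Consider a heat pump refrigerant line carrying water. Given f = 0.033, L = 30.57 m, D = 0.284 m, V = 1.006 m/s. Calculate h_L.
Formula: h_L = f \frac{L}{D} \frac{V^2}{2g}
h_L = 0.033·(30.57/0.284)·1.006²/(2·9.81) = 0.1832 m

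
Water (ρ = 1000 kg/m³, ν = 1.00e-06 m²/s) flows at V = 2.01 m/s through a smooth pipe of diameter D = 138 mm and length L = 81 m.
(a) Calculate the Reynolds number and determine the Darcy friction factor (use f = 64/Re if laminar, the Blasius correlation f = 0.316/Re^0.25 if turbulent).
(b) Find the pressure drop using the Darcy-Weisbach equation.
(a) Re = V·D/ν = 2.01·0.138/1.00e-06 = 277380 → turbulent (Re > 4000); f = 0.316/Re^0.25 = 0.316/277380^0.25 = 0.01377 (Blasius is strictly valid for Re ≲ 1e5; used here as the smooth-pipe estimate the problem specifies)
(b) Darcy-Weisbach: ΔP = f·(L/D)·½ρV²/1000 = 0.01377·(81/0.138)·½·1000·2.01²/1000 = 16.33 kPa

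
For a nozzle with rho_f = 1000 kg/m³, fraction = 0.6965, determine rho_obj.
Formula: f_{sub} = \frac{\rho_{obj}}{\rho_f}
Substituting knowns: 0.6965 = rho_obj/1000
Solving for rho_obj: rho_obj = 0.6965·1000 = 696.5 kg/m³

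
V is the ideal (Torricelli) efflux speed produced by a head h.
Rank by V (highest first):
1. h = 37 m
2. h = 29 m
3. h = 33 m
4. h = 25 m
Case 1: V = 26.94 m/s
Case 2: V = 23.85 m/s
Case 3: V = 25.45 m/s
Case 4: V = 22.15 m/s
Ranking (highest first): 1, 3, 2, 4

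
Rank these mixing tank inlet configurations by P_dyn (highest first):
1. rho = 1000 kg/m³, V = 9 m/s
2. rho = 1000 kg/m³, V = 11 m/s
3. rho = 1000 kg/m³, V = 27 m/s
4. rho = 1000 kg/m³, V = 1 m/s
Case 1: P_dyn = 40.5 kPa
Case 2: P_dyn = 60.5 kPa
Case 3: P_dyn = 364.5 kPa
Case 4: P_dyn = 0.5 kPa
Ranking (highest first): 3, 2, 1, 4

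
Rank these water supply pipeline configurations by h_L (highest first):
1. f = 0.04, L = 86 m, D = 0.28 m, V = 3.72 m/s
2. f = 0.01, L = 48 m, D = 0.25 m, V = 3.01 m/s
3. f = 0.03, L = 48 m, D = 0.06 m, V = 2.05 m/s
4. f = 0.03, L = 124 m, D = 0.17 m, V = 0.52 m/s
Case 1: h_L = 8.665 m
Case 2: h_L = 0.8866 m
Case 3: h_L = 5.141 m
Case 4: h_L = 0.3016 m
Ranking (highest first): 1, 3, 2, 4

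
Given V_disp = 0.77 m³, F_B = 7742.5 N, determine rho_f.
Formula: F_B = \rho_f g V_{disp}
Substituting knowns: 7742.5 = rho_f·9.81·0.77
Solving for rho_f: rho_f = 7742.5/(9.81·0.77) = 1025 kg/m³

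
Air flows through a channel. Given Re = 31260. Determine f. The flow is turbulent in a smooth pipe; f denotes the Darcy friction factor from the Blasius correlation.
Formula: f = \frac{0.316}{Re^{0.25}}
f = 0.316/31260^0.25 = 0.02377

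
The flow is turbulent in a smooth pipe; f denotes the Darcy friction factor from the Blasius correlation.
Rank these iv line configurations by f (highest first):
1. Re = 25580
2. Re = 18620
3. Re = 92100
Case 1: f = 0.02499
Case 2: f = 0.02705
Case 3: f = 0.01814
Ranking (highest first): 2, 1, 3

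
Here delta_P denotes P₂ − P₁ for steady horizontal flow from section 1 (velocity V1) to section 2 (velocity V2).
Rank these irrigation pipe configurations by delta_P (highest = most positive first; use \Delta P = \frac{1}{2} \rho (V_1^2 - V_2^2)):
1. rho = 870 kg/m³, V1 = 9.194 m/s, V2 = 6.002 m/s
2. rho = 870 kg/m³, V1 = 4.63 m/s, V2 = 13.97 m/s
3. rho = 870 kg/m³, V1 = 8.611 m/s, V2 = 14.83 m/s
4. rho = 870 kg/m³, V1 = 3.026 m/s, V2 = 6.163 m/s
Case 1: delta_P = 21.1 kPa
Case 2: delta_P = -75.57 kPa
Case 3: delta_P = -63.41 kPa
Case 4: delta_P = -12.54 kPa
Ranking (highest first): 1, 4, 3, 2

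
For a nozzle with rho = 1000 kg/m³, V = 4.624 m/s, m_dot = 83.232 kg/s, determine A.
Formula: \dot{m} = \rho A V
Substituting knowns: 83.232 = 1000·A·4.624
Solving for A: A = 83.232/(1000·4.624) = 0.018 m²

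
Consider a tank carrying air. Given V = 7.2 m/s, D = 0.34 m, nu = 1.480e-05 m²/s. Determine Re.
Formula: Re = \frac{V D}{\nu}
Re = 7.2·0.34/1.480e-05 = 165405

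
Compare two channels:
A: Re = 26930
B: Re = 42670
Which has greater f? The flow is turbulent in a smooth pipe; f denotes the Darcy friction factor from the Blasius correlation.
f(A) = 0.02467, f(B) = 0.02199. Answer: A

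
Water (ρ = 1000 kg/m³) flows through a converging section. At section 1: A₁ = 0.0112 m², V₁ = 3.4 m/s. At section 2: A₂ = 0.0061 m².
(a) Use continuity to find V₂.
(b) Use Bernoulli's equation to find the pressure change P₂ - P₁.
(a) Continuity: A₁V₁=A₂V₂ -> V₂=A₁V₁/A₂=0.0112*3.4/0.0061=6.24 m/s
(b) Bernoulli: P₂-P₁=0.5*rho*(V₁^2-V₂^2)/1000=0.5*1000*(3.4^2-6.24^2)/1000=-13.69 kPa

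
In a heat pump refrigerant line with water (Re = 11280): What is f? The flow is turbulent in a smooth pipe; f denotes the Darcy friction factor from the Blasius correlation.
Formula: f = \frac{0.316}{Re^{0.25}}
f = 0.316/11280^0.25 = 0.03066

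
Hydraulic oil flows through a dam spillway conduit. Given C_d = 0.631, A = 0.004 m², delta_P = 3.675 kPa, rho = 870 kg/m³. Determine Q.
Formula: Q = C_d A \sqrt{\frac{2 \Delta P}{\rho}}
Q = 0.631·0.004·√(2·(3.675·1000)/870)·1000 = 7.336 L/s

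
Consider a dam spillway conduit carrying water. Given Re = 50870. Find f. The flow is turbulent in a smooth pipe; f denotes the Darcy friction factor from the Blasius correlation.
Formula: f = \frac{0.316}{Re^{0.25}}
f = 0.316/50870^0.25 = 0.02104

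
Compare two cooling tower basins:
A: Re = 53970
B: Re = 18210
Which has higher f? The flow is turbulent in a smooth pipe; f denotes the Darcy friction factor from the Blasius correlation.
f(A) = 0.02073, f(B) = 0.0272. Answer: B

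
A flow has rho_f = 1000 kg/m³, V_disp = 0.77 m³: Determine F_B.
Formula: F_B = \rho_f g V_{disp}
F_B = 1000·9.81·0.77 = 7554 N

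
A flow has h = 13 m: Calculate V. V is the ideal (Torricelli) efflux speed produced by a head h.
Formula: V = \sqrt{2 g h}
V = √(2·9.81·13) = 15.97 m/s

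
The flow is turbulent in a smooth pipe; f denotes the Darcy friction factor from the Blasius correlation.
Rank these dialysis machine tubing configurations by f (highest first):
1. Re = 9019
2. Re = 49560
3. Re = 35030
Case 1: f = 0.03243
Case 2: f = 0.02118
Case 3: f = 0.0231
Ranking (highest first): 1, 3, 2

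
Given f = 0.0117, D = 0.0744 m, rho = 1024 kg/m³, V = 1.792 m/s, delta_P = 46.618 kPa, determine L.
Formula: \Delta P = f \frac{L}{D} \frac{\rho V^2}{2}
Substituting knowns: 46.618 = 0.0117·(L/0.0744)·0.5·1024·1.792²/1000
Solving for L: L = (46.618·1000)·0.0744/(0.0117·0.5·1024·1.792²) = 180.3 m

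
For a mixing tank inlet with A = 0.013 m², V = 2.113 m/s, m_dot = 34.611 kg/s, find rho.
Formula: \dot{m} = \rho A V
Substituting knowns: 34.611 = rho·0.013·2.113
Solving for rho: rho = 34.611/(0.013·2.113) = 1260 kg/m³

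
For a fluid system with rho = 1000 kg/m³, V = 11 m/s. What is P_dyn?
Formula: P_{dyn} = \frac{1}{2} \rho V^2
P_dyn = 0.5·1000·11²/1000 = 60.5 kPa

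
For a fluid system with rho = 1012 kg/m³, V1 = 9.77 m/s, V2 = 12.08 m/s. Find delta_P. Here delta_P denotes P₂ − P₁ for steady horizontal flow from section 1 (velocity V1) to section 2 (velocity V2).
Formula: \Delta P = \frac{1}{2} \rho (V_1^2 - V_2^2)
delta_P = 0.5·1012·(9.77² − 12.08²)/1000 = -25.54 kPa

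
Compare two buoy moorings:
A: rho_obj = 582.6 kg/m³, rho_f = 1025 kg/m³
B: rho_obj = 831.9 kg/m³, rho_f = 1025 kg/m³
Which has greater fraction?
fraction(A) = 0.5684, fraction(B) = 0.8116. Answer: B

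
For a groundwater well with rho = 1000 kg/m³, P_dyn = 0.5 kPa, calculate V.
Formula: P_{dyn} = \frac{1}{2} \rho V^2
Substituting knowns: 0.5 = 0.5·1000·V²/1000
Solving for V: V = √(2·(0.5·1000)/1000) = 1 m/s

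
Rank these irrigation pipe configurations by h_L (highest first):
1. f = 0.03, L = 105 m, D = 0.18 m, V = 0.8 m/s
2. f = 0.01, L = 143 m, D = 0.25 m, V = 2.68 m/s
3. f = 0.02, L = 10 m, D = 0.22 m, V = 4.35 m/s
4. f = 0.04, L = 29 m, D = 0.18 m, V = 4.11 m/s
Case 1: h_L = 0.5708 m
Case 2: h_L = 2.094 m
Case 3: h_L = 0.8768 m
Case 4: h_L = 5.548 m
Ranking (highest first): 4, 2, 3, 1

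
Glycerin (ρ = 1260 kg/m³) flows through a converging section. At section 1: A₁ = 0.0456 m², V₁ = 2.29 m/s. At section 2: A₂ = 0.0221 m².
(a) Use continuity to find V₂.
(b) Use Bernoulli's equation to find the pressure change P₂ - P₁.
(a) Continuity: A₁V₁=A₂V₂ -> V₂=A₁V₁/A₂=0.0456*2.29/0.0221=4.73 m/s
(b) Bernoulli: P₂-P₁=0.5*rho*(V₁^2-V₂^2)/1000=0.5*1260*(2.29^2-4.73^2)/1000=-10.79 kPa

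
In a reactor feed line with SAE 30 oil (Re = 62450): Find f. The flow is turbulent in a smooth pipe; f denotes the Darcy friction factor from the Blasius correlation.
Formula: f = \frac{0.316}{Re^{0.25}}
f = 0.316/62450^0.25 = 0.01999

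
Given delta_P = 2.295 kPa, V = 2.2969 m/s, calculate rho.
Formula: V = \sqrt{\frac{2 \Delta P}{\rho}}
Substituting knowns: 2.2969 = √(2·(2.295·1000)/rho)
Solving for rho: rho = 2·(2.295·1000)/2.2969² = 870 kg/m³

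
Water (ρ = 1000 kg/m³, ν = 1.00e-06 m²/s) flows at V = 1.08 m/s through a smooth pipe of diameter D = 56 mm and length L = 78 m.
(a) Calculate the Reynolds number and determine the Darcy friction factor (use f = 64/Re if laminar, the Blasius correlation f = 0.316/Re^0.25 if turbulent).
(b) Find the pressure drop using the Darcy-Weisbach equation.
(a) Re = V·D/ν = 1.08·0.056/1.00e-06 = 60480 → turbulent (Re > 4000); f = 0.316/Re^0.25 = 0.316/60480^0.25 = 0.02015
(b) Darcy-Weisbach: ΔP = f·(L/D)·½ρV²/1000 = 0.02015·(78/0.056)·½·1000·1.08²/1000 = 16.37 kPa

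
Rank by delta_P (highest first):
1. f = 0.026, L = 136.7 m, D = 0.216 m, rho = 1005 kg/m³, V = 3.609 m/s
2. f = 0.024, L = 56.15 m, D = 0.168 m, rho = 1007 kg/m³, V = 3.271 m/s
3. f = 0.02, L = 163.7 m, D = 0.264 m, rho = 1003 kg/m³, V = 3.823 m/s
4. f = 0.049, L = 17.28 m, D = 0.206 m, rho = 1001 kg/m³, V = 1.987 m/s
Case 1: delta_P = 107.7 kPa
Case 2: delta_P = 43.21 kPa
Case 3: delta_P = 90.9 kPa
Case 4: delta_P = 8.122 kPa
Ranking (highest first): 1, 3, 2, 4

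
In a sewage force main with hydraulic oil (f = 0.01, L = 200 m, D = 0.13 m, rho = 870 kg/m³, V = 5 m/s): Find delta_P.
Formula: \Delta P = f \frac{L}{D} \frac{\rho V^2}{2}
delta_P = 0.01·(200/0.13)·0.5·870·5²/1000 = 167.3 kPa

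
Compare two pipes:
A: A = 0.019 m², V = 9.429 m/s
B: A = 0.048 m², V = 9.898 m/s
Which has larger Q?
Q(A) = 179.2 L/s, Q(B) = 475.1 L/s. Answer: B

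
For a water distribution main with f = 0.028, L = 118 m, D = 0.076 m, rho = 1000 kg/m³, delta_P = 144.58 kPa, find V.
Formula: \Delta P = f \frac{L}{D} \frac{\rho V^2}{2}
Substituting knowns: 144.58 = 0.028·(118/0.076)·0.5·1000·V²/1000
Solving for V: V = √((144.58·1000)/(0.028·(118/0.076)·0.5·1000)) = 2.579 m/s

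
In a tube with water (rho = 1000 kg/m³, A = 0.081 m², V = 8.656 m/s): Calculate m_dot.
Formula: \dot{m} = \rho A V
m_dot = 1000·0.081·8.656 = 701.1 kg/s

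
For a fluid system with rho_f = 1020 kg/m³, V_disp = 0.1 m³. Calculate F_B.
Formula: F_B = \rho_f g V_{disp}
F_B = 1020·9.81·0.1 = 1001 N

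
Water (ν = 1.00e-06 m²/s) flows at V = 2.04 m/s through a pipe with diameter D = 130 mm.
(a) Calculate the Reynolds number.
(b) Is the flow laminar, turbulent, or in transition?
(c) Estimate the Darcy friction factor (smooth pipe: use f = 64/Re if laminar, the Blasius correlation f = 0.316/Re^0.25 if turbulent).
(a) Re = V·D/ν = 2.04·0.13/1.00e-06 = 265200
(b) Flow regime: turbulent (Re > 4000)
(c) Friction factor: f = 0.316/Re^0.25 = 0.316/265200^0.25 = 0.01392 (Blasius is strictly valid for Re ≲ 1e5; used here as the smooth-pipe estimate the problem specifies)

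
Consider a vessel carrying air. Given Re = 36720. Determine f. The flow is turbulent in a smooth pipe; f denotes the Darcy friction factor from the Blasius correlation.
Formula: f = \frac{0.316}{Re^{0.25}}
f = 0.316/36720^0.25 = 0.02283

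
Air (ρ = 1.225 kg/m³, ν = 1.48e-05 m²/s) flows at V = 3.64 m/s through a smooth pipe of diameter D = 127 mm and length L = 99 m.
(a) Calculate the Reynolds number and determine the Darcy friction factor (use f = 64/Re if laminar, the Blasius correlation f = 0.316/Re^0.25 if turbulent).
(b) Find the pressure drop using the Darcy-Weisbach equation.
(a) Re = V·D/ν = 3.64·0.127/1.48e-05 = 31235 → turbulent (Re > 4000); f = 0.316/Re^0.25 = 0.316/31235^0.25 = 0.02377
(b) Darcy-Weisbach: ΔP = f·(L/D)·½ρV²/1000 = 0.02377·(99/0.127)·½·1.225·3.64²/1000 = 0.1504 kPa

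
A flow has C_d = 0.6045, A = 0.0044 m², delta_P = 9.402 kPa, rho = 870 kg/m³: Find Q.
Formula: Q = C_d A \sqrt{\frac{2 \Delta P}{\rho}}
Q = 0.6045·0.0044·√(2·(9.402·1000)/870)·1000 = 12.37 L/s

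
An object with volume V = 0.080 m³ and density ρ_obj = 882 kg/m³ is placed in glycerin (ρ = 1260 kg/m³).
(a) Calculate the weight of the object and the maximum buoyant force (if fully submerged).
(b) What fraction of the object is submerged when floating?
(a) W=rho_obj*g*V=882*9.81*0.080=692.2 N; F_B(max)=rho*g*V=1260*9.81*0.080=988.8 N
(b) Floating fraction=rho_obj/rho=882/1260=0.700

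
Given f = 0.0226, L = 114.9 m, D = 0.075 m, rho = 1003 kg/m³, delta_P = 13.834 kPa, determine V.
Formula: \Delta P = f \frac{L}{D} \frac{\rho V^2}{2}
Substituting knowns: 13.834 = 0.0226·(114.9/0.075)·0.5·1003·V²/1000
Solving for V: V = √((13.834·1000)/(0.0226·(114.9/0.075)·0.5·1003)) = 0.8926 m/s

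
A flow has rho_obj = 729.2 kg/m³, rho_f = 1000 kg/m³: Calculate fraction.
Formula: f_{sub} = \frac{\rho_{obj}}{\rho_f}
fraction = 729.2/1000 = 0.7292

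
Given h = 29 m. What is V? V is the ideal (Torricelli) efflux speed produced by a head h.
Formula: V = \sqrt{2 g h}
V = √(2·9.81·29) = 23.85 m/s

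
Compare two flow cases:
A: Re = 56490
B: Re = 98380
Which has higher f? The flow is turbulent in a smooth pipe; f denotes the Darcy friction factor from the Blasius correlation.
f(A) = 0.0205, f(B) = 0.01784. Answer: A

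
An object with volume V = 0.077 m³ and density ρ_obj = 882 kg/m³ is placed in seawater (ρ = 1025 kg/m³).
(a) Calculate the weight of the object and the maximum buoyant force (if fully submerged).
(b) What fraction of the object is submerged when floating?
(a) W=rho_obj*g*V=882*9.81*0.077=666.2 N; F_B(max)=rho*g*V=1025*9.81*0.077=774.3 N
(b) Floating fraction=rho_obj/rho=882/1025=0.860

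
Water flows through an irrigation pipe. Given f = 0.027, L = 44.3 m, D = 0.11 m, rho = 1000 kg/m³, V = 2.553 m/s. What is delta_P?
Formula: \Delta P = f \frac{L}{D} \frac{\rho V^2}{2}
delta_P = 0.027·(44.3/0.11)·0.5·1000·2.553²/1000 = 35.44 kPa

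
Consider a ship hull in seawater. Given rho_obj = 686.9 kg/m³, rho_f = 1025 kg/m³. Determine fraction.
Formula: f_{sub} = \frac{\rho_{obj}}{\rho_f}
fraction = 686.9/1025 = 0.6701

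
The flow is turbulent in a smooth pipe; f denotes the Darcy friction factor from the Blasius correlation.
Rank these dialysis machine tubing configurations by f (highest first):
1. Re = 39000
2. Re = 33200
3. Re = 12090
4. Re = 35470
Case 1: f = 0.02249
Case 2: f = 0.02341
Case 3: f = 0.03014
Case 4: f = 0.02303
Ranking (highest first): 3, 2, 4, 1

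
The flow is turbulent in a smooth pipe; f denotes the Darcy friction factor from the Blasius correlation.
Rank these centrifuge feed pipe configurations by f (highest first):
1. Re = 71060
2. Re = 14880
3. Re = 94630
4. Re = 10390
Case 1: f = 0.01935
Case 2: f = 0.02861
Case 3: f = 0.01802
Case 4: f = 0.0313
Ranking (highest first): 4, 2, 1, 3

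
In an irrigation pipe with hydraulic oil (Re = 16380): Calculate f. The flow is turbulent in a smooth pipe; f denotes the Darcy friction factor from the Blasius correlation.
Formula: f = \frac{0.316}{Re^{0.25}}
f = 0.316/16380^0.25 = 0.02793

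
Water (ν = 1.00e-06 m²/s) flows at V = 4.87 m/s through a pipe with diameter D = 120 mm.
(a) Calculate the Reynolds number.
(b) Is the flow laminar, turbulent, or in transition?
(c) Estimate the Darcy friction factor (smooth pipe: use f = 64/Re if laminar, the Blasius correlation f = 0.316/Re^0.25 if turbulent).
(a) Re = V·D/ν = 4.87·0.12/1.00e-06 = 584400
(b) Flow regime: turbulent (Re > 4000)
(c) Friction factor: f = 0.316/Re^0.25 = 0.316/584400^0.25 = 0.01143 (Blasius is strictly valid for Re ≲ 1e5; used here as the smooth-pipe estimate the problem specifies)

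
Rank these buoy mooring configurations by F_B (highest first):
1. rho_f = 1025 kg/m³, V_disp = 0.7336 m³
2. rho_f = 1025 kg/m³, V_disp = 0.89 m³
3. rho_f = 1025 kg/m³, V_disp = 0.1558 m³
Case 1: F_B = 7377 N
Case 2: F_B = 8949 N
Case 3: F_B = 1567 N
Ranking (highest first): 2, 1, 3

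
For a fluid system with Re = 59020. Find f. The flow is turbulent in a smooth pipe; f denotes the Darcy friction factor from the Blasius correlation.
Formula: f = \frac{0.316}{Re^{0.25}}
f = 0.316/59020^0.25 = 0.02027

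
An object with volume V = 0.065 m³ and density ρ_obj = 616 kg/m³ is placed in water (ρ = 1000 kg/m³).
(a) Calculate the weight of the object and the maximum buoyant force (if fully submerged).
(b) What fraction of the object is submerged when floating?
(a) W=rho_obj*g*V=616*9.81*0.065=392.8 N; F_B(max)=rho*g*V=1000*9.81*0.065=637.6 N
(b) Floating fraction=rho_obj/rho=616/1000=0.616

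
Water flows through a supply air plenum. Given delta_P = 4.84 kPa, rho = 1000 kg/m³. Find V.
Formula: V = \sqrt{\frac{2 \Delta P}{\rho}}
V = √(2·(4.84·1000)/1000) = 3.111 m/s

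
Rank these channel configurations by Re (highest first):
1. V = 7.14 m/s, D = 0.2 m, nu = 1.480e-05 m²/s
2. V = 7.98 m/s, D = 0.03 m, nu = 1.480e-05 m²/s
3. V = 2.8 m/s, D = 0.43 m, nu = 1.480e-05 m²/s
Case 1: Re = 96486
Case 2: Re = 16176
Case 3: Re = 81351
Ranking (highest first): 1, 3, 2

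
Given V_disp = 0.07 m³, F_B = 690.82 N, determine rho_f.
Formula: F_B = \rho_f g V_{disp}
Substituting knowns: 690.82 = rho_f·9.81·0.07
Solving for rho_f: rho_f = 690.82/(9.81·0.07) = 1006 kg/m³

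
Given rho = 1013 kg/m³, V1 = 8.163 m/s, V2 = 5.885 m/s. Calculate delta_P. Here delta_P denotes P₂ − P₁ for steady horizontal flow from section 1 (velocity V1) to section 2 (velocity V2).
Formula: \Delta P = \frac{1}{2} \rho (V_1^2 - V_2^2)
delta_P = 0.5·1013·(8.163² − 5.885²)/1000 = 16.21 kPa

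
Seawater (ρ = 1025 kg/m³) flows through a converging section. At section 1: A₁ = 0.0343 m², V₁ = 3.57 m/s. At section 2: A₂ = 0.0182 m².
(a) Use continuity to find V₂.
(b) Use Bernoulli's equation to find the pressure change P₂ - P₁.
(a) Continuity: A₁V₁=A₂V₂ -> V₂=A₁V₁/A₂=0.0343*3.57/0.0182=6.73 m/s
(b) Bernoulli: P₂-P₁=0.5*rho*(V₁^2-V₂^2)/1000=0.5*1025*(3.57^2-6.73^2)/1000=-16.68 kPa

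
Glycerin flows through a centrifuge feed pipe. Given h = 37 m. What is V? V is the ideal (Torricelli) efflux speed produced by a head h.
Formula: V = \sqrt{2 g h}
V = √(2·9.81·37) = 26.94 m/s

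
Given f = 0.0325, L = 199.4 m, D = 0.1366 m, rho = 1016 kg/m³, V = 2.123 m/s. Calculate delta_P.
Formula: \Delta P = f \frac{L}{D} \frac{\rho V^2}{2}
delta_P = 0.0325·(199.4/0.1366)·0.5·1016·2.123²/1000 = 108.6 kPa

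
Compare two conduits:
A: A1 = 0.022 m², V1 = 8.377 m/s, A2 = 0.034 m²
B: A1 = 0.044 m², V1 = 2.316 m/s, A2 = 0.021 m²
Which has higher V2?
V2(A) = 5.42 m/s, V2(B) = 4.853 m/s. Answer: A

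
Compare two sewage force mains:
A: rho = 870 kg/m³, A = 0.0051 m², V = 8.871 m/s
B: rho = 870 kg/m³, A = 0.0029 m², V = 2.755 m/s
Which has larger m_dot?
m_dot(A) = 39.36 kg/s, m_dot(B) = 6.951 kg/s. Answer: A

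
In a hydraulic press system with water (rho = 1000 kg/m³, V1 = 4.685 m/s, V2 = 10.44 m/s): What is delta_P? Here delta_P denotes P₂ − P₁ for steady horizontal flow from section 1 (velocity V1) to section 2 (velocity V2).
Formula: \Delta P = \frac{1}{2} \rho (V_1^2 - V_2^2)
delta_P = 0.5·1000·(4.685² − 10.44²)/1000 = -43.52 kPa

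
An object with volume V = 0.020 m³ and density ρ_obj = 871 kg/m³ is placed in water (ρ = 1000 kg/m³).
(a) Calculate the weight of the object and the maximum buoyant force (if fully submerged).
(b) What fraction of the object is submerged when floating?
(a) W=rho_obj*g*V=871*9.81*0.020=170.9 N; F_B(max)=rho*g*V=1000*9.81*0.020=196.2 N
(b) Floating fraction=rho_obj/rho=871/1000=0.871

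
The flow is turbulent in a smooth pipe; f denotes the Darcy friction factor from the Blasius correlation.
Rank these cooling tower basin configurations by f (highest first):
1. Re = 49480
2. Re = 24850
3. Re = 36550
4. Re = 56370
Case 1: f = 0.02119
Case 2: f = 0.02517
Case 3: f = 0.02285
Case 4: f = 0.02051
Ranking (highest first): 2, 3, 1, 4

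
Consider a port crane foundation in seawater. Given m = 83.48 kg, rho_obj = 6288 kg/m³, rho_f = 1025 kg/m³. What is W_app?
Formula: W_{app} = mg\left(1 - \frac{\rho_f}{\rho_{obj}}\right)
W_app = 83.48·9.81·(1 − 1025/6288) = 685.4 N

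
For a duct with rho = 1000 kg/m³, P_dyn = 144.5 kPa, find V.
Formula: P_{dyn} = \frac{1}{2} \rho V^2
Substituting knowns: 144.5 = 0.5·1000·V²/1000
Solving for V: V = √(2·(144.5·1000)/1000) = 17 m/s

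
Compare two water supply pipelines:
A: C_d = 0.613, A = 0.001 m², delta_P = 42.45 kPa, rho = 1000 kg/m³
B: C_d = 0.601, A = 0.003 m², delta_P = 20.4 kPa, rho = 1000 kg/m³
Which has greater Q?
Q(A) = 5.648 L/s, Q(B) = 11.52 L/s. Answer: B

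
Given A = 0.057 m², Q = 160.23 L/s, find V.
Formula: Q = A V
Substituting knowns: 160.23 = 0.057·V·1000
Solving for V: V = (160.23/1000)/0.057 = 2.811 m/s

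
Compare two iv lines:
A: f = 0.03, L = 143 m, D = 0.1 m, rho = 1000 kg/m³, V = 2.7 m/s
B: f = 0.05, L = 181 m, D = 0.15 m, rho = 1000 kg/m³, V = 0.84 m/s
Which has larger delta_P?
delta_P(A) = 156.4 kPa, delta_P(B) = 21.29 kPa. Answer: A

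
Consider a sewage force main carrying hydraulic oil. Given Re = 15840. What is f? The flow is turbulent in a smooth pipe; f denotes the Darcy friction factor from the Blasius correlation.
Formula: f = \frac{0.316}{Re^{0.25}}
f = 0.316/15840^0.25 = 0.02817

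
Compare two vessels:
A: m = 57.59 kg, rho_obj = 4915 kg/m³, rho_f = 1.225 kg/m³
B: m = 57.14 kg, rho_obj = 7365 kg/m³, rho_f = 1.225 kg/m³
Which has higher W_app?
W_app(A) = 564.8 N, W_app(B) = 560.5 N. Answer: A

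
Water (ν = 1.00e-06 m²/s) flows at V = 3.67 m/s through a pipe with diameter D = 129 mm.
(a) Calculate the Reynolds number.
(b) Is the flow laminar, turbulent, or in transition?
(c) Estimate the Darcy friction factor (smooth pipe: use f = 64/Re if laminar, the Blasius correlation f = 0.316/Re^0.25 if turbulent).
(a) Re = V·D/ν = 3.67·0.129/1.00e-06 = 473430
(b) Flow regime: turbulent (Re > 4000)
(c) Friction factor: f = 0.316/Re^0.25 = 0.316/473430^0.25 = 0.01205 (Blasius is strictly valid for Re ≲ 1e5; used here as the smooth-pipe estimate the problem specifies)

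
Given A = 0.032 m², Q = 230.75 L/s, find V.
Formula: Q = A V
Substituting knowns: 230.75 = 0.032·V·1000
Solving for V: V = (230.75/1000)/0.032 = 7.211 m/s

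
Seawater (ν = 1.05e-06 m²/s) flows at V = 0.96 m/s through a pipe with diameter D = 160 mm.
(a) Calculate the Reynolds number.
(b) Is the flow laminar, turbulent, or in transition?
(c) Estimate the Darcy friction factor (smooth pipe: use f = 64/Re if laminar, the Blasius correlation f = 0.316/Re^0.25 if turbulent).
(a) Re = V·D/ν = 0.96·0.16/1.05e-06 = 146290
(b) Flow regime: turbulent (Re > 4000)
(c) Friction factor: f = 0.316/Re^0.25 = 0.316/146290^0.25 = 0.01616 (Blasius is strictly valid for Re ≲ 1e5; used here as the smooth-pipe estimate the problem specifies)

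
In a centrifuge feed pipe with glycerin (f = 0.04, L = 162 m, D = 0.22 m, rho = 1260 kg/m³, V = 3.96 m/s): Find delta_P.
Formula: \Delta P = f \frac{L}{D} \frac{\rho V^2}{2}
delta_P = 0.04·(162/0.22)·0.5·1260·3.96²/1000 = 291 kPa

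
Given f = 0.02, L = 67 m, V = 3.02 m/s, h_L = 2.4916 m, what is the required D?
Formula: h_L = f \frac{L}{D} \frac{V^2}{2g}
Substituting knowns: 2.4916 = 0.02·(67/D)·3.02²/(2·9.81)
Solving for D: D = 0.02·67·3.02²/(2·9.81·2.4916) = 0.25 m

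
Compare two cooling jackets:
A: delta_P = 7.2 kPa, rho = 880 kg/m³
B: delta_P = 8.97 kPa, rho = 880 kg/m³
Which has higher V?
V(A) = 4.045 m/s, V(B) = 4.515 m/s. Answer: B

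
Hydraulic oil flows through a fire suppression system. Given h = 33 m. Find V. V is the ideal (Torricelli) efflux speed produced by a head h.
Formula: V = \sqrt{2 g h}
V = √(2·9.81·33) = 25.45 m/s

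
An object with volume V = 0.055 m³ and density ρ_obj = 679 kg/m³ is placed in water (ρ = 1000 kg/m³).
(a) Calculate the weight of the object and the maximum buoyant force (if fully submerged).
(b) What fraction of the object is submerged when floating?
(a) W=rho_obj*g*V=679*9.81*0.055=366.4 N; F_B(max)=rho*g*V=1000*9.81*0.055=539.5 N
(b) Floating fraction=rho_obj/rho=679/1000=0.679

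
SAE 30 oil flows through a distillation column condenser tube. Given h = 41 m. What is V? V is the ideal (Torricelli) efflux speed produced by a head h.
Formula: V = \sqrt{2 g h}
V = √(2·9.81·41) = 28.36 m/s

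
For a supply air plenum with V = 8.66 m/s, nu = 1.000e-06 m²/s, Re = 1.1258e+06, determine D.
Formula: Re = \frac{V D}{\nu}
Substituting knowns: 1.1258e+06 = 8.66·D/1.000e-06
Solving for D: D = 1.1258e+06·1.000e-06/8.66 = 0.13 m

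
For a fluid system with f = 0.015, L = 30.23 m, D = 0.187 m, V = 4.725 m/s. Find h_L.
Formula: h_L = f \frac{L}{D} \frac{V^2}{2g}
h_L = 0.015·(30.23/0.187)·4.725²/(2·9.81) = 2.759 m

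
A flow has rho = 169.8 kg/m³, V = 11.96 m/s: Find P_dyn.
Formula: P_{dyn} = \frac{1}{2} \rho V^2
P_dyn = 0.5·169.8·11.96²/1000 = 12.14 kPa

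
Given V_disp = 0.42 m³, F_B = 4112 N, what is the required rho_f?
Formula: F_B = \rho_f g V_{disp}
Substituting knowns: 4112 = rho_f·9.81·0.42
Solving for rho_f: rho_f = 4112/(9.81·0.42) = 998 kg/m³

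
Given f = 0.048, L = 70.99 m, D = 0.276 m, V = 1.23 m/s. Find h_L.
Formula: h_L = f \frac{L}{D} \frac{V^2}{2g}
h_L = 0.048·(70.99/0.276)·1.23²/(2·9.81) = 0.952 m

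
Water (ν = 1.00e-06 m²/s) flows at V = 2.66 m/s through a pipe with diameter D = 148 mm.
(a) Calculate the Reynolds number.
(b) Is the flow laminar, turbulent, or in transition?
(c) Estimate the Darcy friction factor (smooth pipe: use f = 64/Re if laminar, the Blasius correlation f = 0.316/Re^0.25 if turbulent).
(a) Re = V·D/ν = 2.66·0.148/1.00e-06 = 393680
(b) Flow regime: turbulent (Re > 4000)
(c) Friction factor: f = 0.316/Re^0.25 = 0.316/393680^0.25 = 0.01262 (Blasius is strictly valid for Re ≲ 1e5; used here as the smooth-pipe estimate the problem specifies)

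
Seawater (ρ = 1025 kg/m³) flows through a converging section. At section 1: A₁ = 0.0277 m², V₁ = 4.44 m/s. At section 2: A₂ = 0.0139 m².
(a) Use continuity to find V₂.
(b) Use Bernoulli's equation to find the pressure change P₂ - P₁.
(a) Continuity: A₁V₁=A₂V₂ -> V₂=A₁V₁/A₂=0.0277*4.44/0.0139=8.85 m/s
(b) Bernoulli: P₂-P₁=0.5*rho*(V₁^2-V₂^2)/1000=0.5*1025*(4.44^2-8.85^2)/1000=-30.04 kPa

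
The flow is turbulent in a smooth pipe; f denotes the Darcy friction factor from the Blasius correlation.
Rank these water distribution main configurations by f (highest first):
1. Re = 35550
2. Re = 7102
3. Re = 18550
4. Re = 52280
Case 1: f = 0.02301
Case 2: f = 0.03442
Case 3: f = 0.02708
Case 4: f = 0.0209
Ranking (highest first): 2, 3, 1, 4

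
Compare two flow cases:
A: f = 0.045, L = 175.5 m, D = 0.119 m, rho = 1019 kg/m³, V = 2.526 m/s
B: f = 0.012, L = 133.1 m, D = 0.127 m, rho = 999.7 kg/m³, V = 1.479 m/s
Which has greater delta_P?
delta_P(A) = 215.8 kPa, delta_P(B) = 13.75 kPa. Answer: A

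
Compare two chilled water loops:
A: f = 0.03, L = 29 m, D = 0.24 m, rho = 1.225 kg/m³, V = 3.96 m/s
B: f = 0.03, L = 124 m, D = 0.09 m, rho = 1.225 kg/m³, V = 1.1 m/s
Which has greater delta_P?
delta_P(A) = 0.03482 kPa, delta_P(B) = 0.03063 kPa. Answer: A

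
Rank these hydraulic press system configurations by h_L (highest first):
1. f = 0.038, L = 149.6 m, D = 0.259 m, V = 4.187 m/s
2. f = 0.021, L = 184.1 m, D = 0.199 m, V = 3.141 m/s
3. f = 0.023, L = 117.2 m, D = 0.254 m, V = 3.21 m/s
Case 1: h_L = 19.61 m
Case 2: h_L = 9.769 m
Case 3: h_L = 5.574 m
Ranking (highest first): 1, 2, 3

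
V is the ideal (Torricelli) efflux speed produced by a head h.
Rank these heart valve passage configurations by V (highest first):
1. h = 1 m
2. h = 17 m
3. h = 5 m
Case 1: V = 4.429 m/s
Case 2: V = 18.26 m/s
Case 3: V = 9.905 m/s
Ranking (highest first): 2, 3, 1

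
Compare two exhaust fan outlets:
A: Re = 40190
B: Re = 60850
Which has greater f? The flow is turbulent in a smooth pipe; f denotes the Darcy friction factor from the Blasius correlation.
f(A) = 0.02232, f(B) = 0.02012. Answer: A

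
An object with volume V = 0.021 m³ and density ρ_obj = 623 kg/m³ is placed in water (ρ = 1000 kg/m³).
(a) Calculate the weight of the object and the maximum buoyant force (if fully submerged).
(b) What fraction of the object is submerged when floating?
(a) W=rho_obj*g*V=623*9.81*0.021=128.3 N; F_B(max)=rho*g*V=1000*9.81*0.021=206.0 N
(b) Floating fraction=rho_obj/rho=623/1000=0.623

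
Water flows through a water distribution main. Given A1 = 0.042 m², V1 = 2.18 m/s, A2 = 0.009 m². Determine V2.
Formula: V_2 = \frac{A_1 V_1}{A_2}
V2 = 0.042·2.18/0.009 = 10.17 m/s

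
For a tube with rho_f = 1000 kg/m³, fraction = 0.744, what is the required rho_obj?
Formula: f_{sub} = \frac{\rho_{obj}}{\rho_f}
Substituting knowns: 0.744 = rho_obj/1000
Solving for rho_obj: rho_obj = 0.744·1000 = 744 kg/m³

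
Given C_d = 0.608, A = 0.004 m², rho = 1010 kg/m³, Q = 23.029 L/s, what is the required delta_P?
Formula: Q = C_d A \sqrt{\frac{2 \Delta P}{\rho}}
Substituting knowns: 23.029 = 0.608·0.004·√(2·(delta_P·1000)/1010)·1000
Solving for delta_P: delta_P = ((23.029/1000)/(0.608·0.004))²·1010/2/1000 = 45.28 kPa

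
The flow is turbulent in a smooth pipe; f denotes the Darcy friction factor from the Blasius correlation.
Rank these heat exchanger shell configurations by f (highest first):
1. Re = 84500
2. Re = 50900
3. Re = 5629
Case 1: f = 0.01853
Case 2: f = 0.02104
Case 3: f = 0.03648
Ranking (highest first): 3, 2, 1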